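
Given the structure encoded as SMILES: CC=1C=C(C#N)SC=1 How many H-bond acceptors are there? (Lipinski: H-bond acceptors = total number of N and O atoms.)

1

N atoms: 1; O atoms: 0.
Lipinski HBA = 1 + 0 = 1.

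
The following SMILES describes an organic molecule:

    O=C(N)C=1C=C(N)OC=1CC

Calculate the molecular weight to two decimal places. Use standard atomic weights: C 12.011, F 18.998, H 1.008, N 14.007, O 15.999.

First, the molecular formula is C7H10N2O2 (counting implicit H from valence).
  C: 7 × 12.011 = 84.077
  H: 10 × 1.008 = 10.080
  N: 2 × 14.007 = 28.014
  O: 2 × 15.999 = 31.998
Sum: 7×12.011 + 10×1.008 + 2×14.007 + 2×15.999 = 154.169 → 154.17 g/mol.

154.17 g/mol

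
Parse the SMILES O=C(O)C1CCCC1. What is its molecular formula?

Walk through each heavy atom and fill implicit hydrogens from standard valence (C 4, N 3, O 2, S 2, halogen 1):
  atom 1: O, bond orders sum to 2 (valence 2) → 0 H
  atom 2: C, bond orders sum to 4 (valence 4) → 0 H
  atom 3: O, bond orders sum to 1 (valence 2) → 1 H
  atom 4: C, bond orders sum to 3 (valence 4) → 1 H
  atom 5: C, bond orders sum to 2 (valence 4) → 2 H
  atom 6: C, bond orders sum to 2 (valence 4) → 2 H
  atom 7: C, bond orders sum to 2 (valence 4) → 2 H
  atom 8: C, bond orders sum to 2 (valence 4) → 2 H
Totals → C:6, H:10, O:2.

C6H10O2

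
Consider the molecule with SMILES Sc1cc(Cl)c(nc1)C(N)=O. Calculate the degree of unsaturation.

Molecular formula: C6H5ClN2OS.
DoU = (2C + 2 + N − H − X) / 2, where X is the halogen count and O/S are ignored.
    = (2·6 + 2 + 2 − 5 − 1) / 2 = 10 / 2 = 5.

5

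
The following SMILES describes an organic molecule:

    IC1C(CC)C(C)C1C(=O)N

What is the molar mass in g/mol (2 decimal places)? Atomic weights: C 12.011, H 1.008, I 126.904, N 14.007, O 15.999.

First, the molecular formula is C8H14INO (counting implicit H from valence).
  C: 8 × 12.011 = 96.088
  H: 14 × 1.008 = 14.112
  I: 1 × 126.904 = 126.904
  N: 1 × 14.007 = 14.007
  O: 1 × 15.999 = 15.999
Sum: 8×12.011 + 14×1.008 + 1×126.904 + 1×14.007 + 1×15.999 = 267.110 → 267.11 g/mol.

267.11 g/mol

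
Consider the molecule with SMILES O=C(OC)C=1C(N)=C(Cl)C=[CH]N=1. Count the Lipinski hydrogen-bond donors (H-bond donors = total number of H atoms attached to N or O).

Donors: find every N or O and count the H atoms it carries.
  atom 1 (O): bond orders sum to 2 → 0 H
  atom 3 (O): bond orders sum to 2 → 0 H
  atom 7 (N): bond orders sum to 1 → 2 H
  atom 12 (N): bond orders sum to 3 → 0 H
Lipinski HBD = 2.

2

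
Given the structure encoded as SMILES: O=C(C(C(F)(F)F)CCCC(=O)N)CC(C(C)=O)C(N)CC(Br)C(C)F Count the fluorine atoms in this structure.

Scan the SMILES for F atoms (remember two-letter symbols like Cl and Br are single atoms).
Fluorine count: 4.

4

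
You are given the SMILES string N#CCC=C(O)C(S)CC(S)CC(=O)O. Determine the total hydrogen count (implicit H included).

13

Walk through each heavy atom and fill implicit hydrogens from standard valence (C 4, N 3, O 2, S 2, halogen 1):
  atom 1: N, bond orders sum to 3 (valence 3) → 0 H
  atom 2: C, bond orders sum to 4 (valence 4) → 0 H
  atom 3: C, bond orders sum to 2 (valence 4) → 2 H
  atom 4: C, bond orders sum to 3 (valence 4) → 1 H
  atom 5: C, bond orders sum to 4 (valence 4) → 0 H
  atom 6: O, bond orders sum to 1 (valence 2) → 1 H
  atom 7: C, bond orders sum to 3 (valence 4) → 1 H
  atom 8: S, bond orders sum to 1 (valence 2) → 1 H
  atom 9: C, bond orders sum to 2 (valence 4) → 2 H
  atom 10: C, bond orders sum to 3 (valence 4) → 1 H
  atom 11: S, bond orders sum to 1 (valence 2) → 1 H
  atom 12: C, bond orders sum to 2 (valence 4) → 2 H
  atom 13: C, bond orders sum to 4 (valence 4) → 0 H
  atom 14: O, bond orders sum to 2 (valence 2) → 0 H
  atom 15: O, bond orders sum to 1 (valence 2) → 1 H
Total hydrogens: 13.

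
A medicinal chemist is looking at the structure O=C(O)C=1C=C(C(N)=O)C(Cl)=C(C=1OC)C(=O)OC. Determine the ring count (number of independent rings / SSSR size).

1

In SMILES, each pair of matching ring-closure digits denotes one ring-closing bond; the number of such bonds equals the number of independent rings.
Ring-closure bonds here: 1.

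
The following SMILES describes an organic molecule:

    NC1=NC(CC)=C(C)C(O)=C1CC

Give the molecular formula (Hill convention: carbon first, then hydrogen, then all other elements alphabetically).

C10H16N2O

Walk through each heavy atom and fill implicit hydrogens from standard valence (C 4, N 3, O 2, S 2, halogen 1):
  atom 1: N, bond orders sum to 1 (valence 3) → 2 H
  atom 2: C, bond orders sum to 4 (valence 4) → 0 H
  atom 3: N, bond orders sum to 3 (valence 3) → 0 H
  atom 4: C, bond orders sum to 4 (valence 4) → 0 H
  atom 5: C, bond orders sum to 2 (valence 4) → 2 H
  atom 6: C, bond orders sum to 1 (valence 4) → 3 H
  atom 7: C, bond orders sum to 4 (valence 4) → 0 H
  atom 8: C, bond orders sum to 1 (valence 4) → 3 H
  atom 9: C, bond orders sum to 4 (valence 4) → 0 H
  atom 10: O, bond orders sum to 1 (valence 2) → 1 H
  atom 11: C, bond orders sum to 4 (valence 4) → 0 H
  atom 12: C, bond orders sum to 2 (valence 4) → 2 H
  atom 13: C, bond orders sum to 1 (valence 4) → 3 H
Totals → C:10, H:16, N:2, O:1.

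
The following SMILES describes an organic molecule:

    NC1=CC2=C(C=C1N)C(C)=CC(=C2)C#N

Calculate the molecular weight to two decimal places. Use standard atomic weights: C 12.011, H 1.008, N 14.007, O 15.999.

First, the molecular formula is C12H11N3 (counting implicit H from valence).
  C: 12 × 12.011 = 144.132
  H: 11 × 1.008 = 11.088
  N: 3 × 14.007 = 42.021
Sum: 12×12.011 + 11×1.008 + 3×14.007 = 197.241 → 197.24 g/mol.

197.24 g/mol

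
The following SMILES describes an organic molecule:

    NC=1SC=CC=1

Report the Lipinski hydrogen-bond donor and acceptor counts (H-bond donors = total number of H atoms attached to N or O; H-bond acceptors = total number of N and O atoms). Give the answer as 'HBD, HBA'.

2, 1

Donors: find every N or O and count the H atoms it carries.
  atom 1 (N): bond orders sum to 1 → 2 H
Lipinski HBD = 2.
Acceptors: N atoms = 1, O atoms = 0 → HBA = 1.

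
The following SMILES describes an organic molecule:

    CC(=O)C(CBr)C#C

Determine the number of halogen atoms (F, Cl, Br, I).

Halogen atoms appear at heavy-atom position 6 (1×Br).
Other groups present: 1 alkyne, 1 ketone.
Halogen count: 1.

1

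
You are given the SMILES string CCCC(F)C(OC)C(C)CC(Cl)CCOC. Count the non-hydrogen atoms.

17

Every atom symbol written in the SMILES (organic subset) is one heavy atom; implicit H are not written.
Heavy atoms by element → C:13, Cl:1, F:1, O:2.
Total: 17.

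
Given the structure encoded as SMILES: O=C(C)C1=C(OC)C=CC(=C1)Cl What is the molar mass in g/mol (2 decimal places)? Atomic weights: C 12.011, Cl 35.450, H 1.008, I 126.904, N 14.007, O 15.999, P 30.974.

184.62 g/mol

First, the molecular formula is C9H9ClO2 (counting implicit H from valence).
  C: 9 × 12.011 = 108.099
  Cl: 1 × 35.450 = 35.450
  H: 9 × 1.008 = 9.072
  O: 2 × 15.999 = 31.998
Sum: 9×12.011 + 1×35.450 + 9×1.008 + 2×15.999 = 184.619 → 184.62 g/mol.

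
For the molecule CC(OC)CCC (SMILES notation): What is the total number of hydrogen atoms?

Walk through each heavy atom and fill implicit hydrogens from standard valence (C 4, N 3, O 2, S 2, halogen 1):
  atom 1: C, bond orders sum to 1 (valence 4) → 3 H
  atom 2: C, bond orders sum to 3 (valence 4) → 1 H
  atom 3: O, bond orders sum to 2 (valence 2) → 0 H
  atom 4: C, bond orders sum to 1 (valence 4) → 3 H
  atom 5: C, bond orders sum to 2 (valence 4) → 2 H
  atom 6: C, bond orders sum to 2 (valence 4) → 2 H
  atom 7: C, bond orders sum to 1 (valence 4) → 3 H
Total hydrogens: 14.

14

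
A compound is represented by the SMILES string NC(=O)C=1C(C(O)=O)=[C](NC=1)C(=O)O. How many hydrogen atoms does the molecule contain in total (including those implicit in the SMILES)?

Walk through each heavy atom and fill implicit hydrogens from standard valence (C 4, N 3, O 2, S 2, halogen 1):
  atom 1: N, bond orders sum to 1 (valence 3) → 2 H
  atom 2: C, bond orders sum to 4 (valence 4) → 0 H
  atom 3: O, bond orders sum to 2 (valence 2) → 0 H
  atom 4: C, bond orders sum to 4 (valence 4) → 0 H
  atom 5: C, bond orders sum to 4 (valence 4) → 0 H
  atom 6: C, bond orders sum to 4 (valence 4) → 0 H
  atom 7: O, bond orders sum to 1 (valence 2) → 1 H
  atom 8: O, bond orders sum to 2 (valence 2) → 0 H
  atom 9: C with explicit H count 0
  atom 10: N, bond orders sum to 2 (valence 3) → 1 H
  atom 11: C, bond orders sum to 3 (valence 4) → 1 H
  atom 12: C, bond orders sum to 4 (valence 4) → 0 H
  atom 13: O, bond orders sum to 2 (valence 2) → 0 H
  atom 14: O, bond orders sum to 1 (valence 2) → 1 H
Total hydrogens: 6.

6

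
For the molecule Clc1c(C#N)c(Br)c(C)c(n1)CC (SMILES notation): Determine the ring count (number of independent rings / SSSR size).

1

In SMILES, each pair of matching ring-closure digits denotes one ring-closing bond; the number of such bonds equals the number of independent rings.
Ring-closure bonds here: 1.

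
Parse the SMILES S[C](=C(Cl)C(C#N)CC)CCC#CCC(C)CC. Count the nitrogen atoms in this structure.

Scan the SMILES for N atoms (remember two-letter symbols like Cl and Br are single atoms).
Nitrogen count: 1.

1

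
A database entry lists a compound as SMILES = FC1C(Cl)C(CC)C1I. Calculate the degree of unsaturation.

Degree of unsaturation = (number of rings) + (number of π bonds).
Ring closures in the SMILES: 1.
π bonds: none → 0 DoU from unsaturation.
Total DoU = 1 + 0 = 1.

1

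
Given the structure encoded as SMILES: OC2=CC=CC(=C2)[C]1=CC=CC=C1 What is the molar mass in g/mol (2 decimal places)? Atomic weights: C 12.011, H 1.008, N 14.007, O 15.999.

170.21 g/mol

First, the molecular formula is C12H10O (counting implicit H from valence).
  C: 12 × 12.011 = 144.132
  H: 10 × 1.008 = 10.080
  O: 1 × 15.999 = 15.999
Sum: 12×12.011 + 10×1.008 + 1×15.999 = 170.211 → 170.21 g/mol.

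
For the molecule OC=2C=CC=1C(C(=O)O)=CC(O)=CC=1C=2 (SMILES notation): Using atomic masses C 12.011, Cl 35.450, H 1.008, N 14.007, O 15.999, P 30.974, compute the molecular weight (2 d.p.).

First, the molecular formula is C11H8O4 (counting implicit H from valence).
  C: 11 × 12.011 = 132.121
  H: 8 × 1.008 = 8.064
  O: 4 × 15.999 = 63.996
Sum: 11×12.011 + 8×1.008 + 4×15.999 = 204.181 → 204.18 g/mol.

204.18 g/mol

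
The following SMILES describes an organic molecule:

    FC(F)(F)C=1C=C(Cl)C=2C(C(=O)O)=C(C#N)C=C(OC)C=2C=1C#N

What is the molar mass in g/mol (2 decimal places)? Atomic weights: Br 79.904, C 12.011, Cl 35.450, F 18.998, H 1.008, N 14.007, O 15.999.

354.67 g/mol

First, the molecular formula is C15H6ClF3N2O3 (counting implicit H from valence).
  C: 15 × 12.011 = 180.165
  Cl: 1 × 35.450 = 35.450
  F: 3 × 18.998 = 56.994
  H: 6 × 1.008 = 6.048
  N: 2 × 14.007 = 28.014
  O: 3 × 15.999 = 47.997
Sum: 15×12.011 + 1×35.450 + 3×18.998 + 6×1.008 + 2×14.007 + 3×15.999 = 354.668 → 354.67 g/mol.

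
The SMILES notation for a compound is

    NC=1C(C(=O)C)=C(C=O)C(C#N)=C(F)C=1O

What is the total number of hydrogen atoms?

7

Walk through each heavy atom and fill implicit hydrogens from standard valence (C 4, N 3, O 2, S 2, halogen 1):
  atom 1: N, bond orders sum to 1 (valence 3) → 2 H
  atom 2: C, bond orders sum to 4 (valence 4) → 0 H
  atom 3: C, bond orders sum to 4 (valence 4) → 0 H
  atom 4: C, bond orders sum to 4 (valence 4) → 0 H
  atom 5: O, bond orders sum to 2 (valence 2) → 0 H
  atom 6: C, bond orders sum to 1 (valence 4) → 3 H
  atom 7: C, bond orders sum to 4 (valence 4) → 0 H
  atom 8: C, bond orders sum to 3 (valence 4) → 1 H
  atom 9: O, bond orders sum to 2 (valence 2) → 0 H
  atom 10: C, bond orders sum to 4 (valence 4) → 0 H
  atom 11: C, bond orders sum to 4 (valence 4) → 0 H
  atom 12: N, bond orders sum to 3 (valence 3) → 0 H
  atom 13: C, bond orders sum to 4 (valence 4) → 0 H
  atom 14: F (halogen, monovalent) → 0 H
  atom 15: C, bond orders sum to 4 (valence 4) → 0 H
  atom 16: O, bond orders sum to 1 (valence 2) → 1 H
Total hydrogens: 7.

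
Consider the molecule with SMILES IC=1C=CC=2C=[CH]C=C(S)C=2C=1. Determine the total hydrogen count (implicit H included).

Walk through each heavy atom and fill implicit hydrogens from standard valence (C 4, N 3, O 2, S 2, halogen 1):
  atom 1: I (halogen, monovalent) → 0 H
  atom 2: C, bond orders sum to 4 (valence 4) → 0 H
  atom 3: C, bond orders sum to 3 (valence 4) → 1 H
  atom 4: C, bond orders sum to 3 (valence 4) → 1 H
  atom 5: C, bond orders sum to 4 (valence 4) → 0 H
  atom 6: C, bond orders sum to 3 (valence 4) → 1 H
  atom 7: C with explicit H count 1
  atom 8: C, bond orders sum to 3 (valence 4) → 1 H
  atom 9: C, bond orders sum to 4 (valence 4) → 0 H
  atom 10: S, bond orders sum to 1 (valence 2) → 1 H
  atom 11: C, bond orders sum to 4 (valence 4) → 0 H
  atom 12: C, bond orders sum to 3 (valence 4) → 1 H
Total hydrogens: 7.

7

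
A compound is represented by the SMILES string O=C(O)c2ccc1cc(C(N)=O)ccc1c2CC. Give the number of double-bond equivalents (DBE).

9

Molecular formula: C14H13NO3.
DoU = (2C + 2 + N − H − X) / 2, where X is the halogen count and O/S are ignored.
    = (2·14 + 2 + 1 − 13 − 0) / 2 = 18 / 2 = 9.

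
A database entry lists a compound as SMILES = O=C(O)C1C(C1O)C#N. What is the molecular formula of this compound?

Walk through each heavy atom and fill implicit hydrogens from standard valence (C 4, N 3, O 2, S 2, halogen 1):
  atom 1: O, bond orders sum to 2 (valence 2) → 0 H
  atom 2: C, bond orders sum to 4 (valence 4) → 0 H
  atom 3: O, bond orders sum to 1 (valence 2) → 1 H
  atom 4: C, bond orders sum to 3 (valence 4) → 1 H
  atom 5: C, bond orders sum to 3 (valence 4) → 1 H
  atom 6: C, bond orders sum to 3 (valence 4) → 1 H
  atom 7: O, bond orders sum to 1 (valence 2) → 1 H
  atom 8: C, bond orders sum to 4 (valence 4) → 0 H
  atom 9: N, bond orders sum to 3 (valence 3) → 0 H
Totals → C:5, H:5, N:1, O:3.
In Hill order: C5H5NO3.

C5H5NO3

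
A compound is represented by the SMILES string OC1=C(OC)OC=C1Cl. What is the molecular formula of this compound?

Walk through each heavy atom and fill implicit hydrogens from standard valence (C 4, N 3, O 2, S 2, halogen 1):
  atom 1: O, bond orders sum to 1 (valence 2) → 1 H
  atom 2: C, bond orders sum to 4 (valence 4) → 0 H
  atom 3: C, bond orders sum to 4 (valence 4) → 0 H
  atom 4: O, bond orders sum to 2 (valence 2) → 0 H
  atom 5: C, bond orders sum to 1 (valence 4) → 3 H
  atom 6: O, bond orders sum to 2 (valence 2) → 0 H
  atom 7: C, bond orders sum to 3 (valence 4) → 1 H
  atom 8: C, bond orders sum to 4 (valence 4) → 0 H
  atom 9: Cl (halogen, monovalent) → 0 H
Totals → C:5, H:5, Cl:1, O:3.

C5H5ClO3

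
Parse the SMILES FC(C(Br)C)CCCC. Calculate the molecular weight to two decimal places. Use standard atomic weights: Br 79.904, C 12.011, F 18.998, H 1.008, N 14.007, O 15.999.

First, the molecular formula is C7H14BrF (counting implicit H from valence).
  Br: 1 × 79.904 = 79.904
  C: 7 × 12.011 = 84.077
  F: 1 × 18.998 = 18.998
  H: 14 × 1.008 = 14.112
Sum: 1×79.904 + 7×12.011 + 1×18.998 + 14×1.008 = 197.091 → 197.09 g/mol.

197.09 g/mol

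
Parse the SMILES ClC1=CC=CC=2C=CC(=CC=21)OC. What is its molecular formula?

Walk through each heavy atom and fill implicit hydrogens from standard valence (C 4, N 3, O 2, S 2, halogen 1):
  atom 1: Cl (halogen, monovalent) → 0 H
  atom 2: C, bond orders sum to 4 (valence 4) → 0 H
  atom 3: C, bond orders sum to 3 (valence 4) → 1 H
  atom 4: C, bond orders sum to 3 (valence 4) → 1 H
  atom 5: C, bond orders sum to 3 (valence 4) → 1 H
  atom 6: C, bond orders sum to 4 (valence 4) → 0 H
  atom 7: C, bond orders sum to 3 (valence 4) → 1 H
  atom 8: C, bond orders sum to 3 (valence 4) → 1 H
  atom 9: C, bond orders sum to 4 (valence 4) → 0 H
  atom 10: C, bond orders sum to 3 (valence 4) → 1 H
  atom 11: C, bond orders sum to 4 (valence 4) → 0 H
  atom 12: O, bond orders sum to 2 (valence 2) → 0 H
  atom 13: C, bond orders sum to 1 (valence 4) → 3 H
Totals → C:11, H:9, Cl:1, O:1.
In Hill order: C11H9ClO.

C11H9ClO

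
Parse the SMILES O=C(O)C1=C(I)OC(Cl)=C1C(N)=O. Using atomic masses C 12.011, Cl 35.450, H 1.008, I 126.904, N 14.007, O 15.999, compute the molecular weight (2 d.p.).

315.45 g/mol

First, the molecular formula is C6H3ClINO4 (counting implicit H from valence).
  C: 6 × 12.011 = 72.066
  Cl: 1 × 35.450 = 35.450
  H: 3 × 1.008 = 3.024
  I: 1 × 126.904 = 126.904
  N: 1 × 14.007 = 14.007
  O: 4 × 15.999 = 63.996
Sum: 6×12.011 + 1×35.450 + 3×1.008 + 1×126.904 + 1×14.007 + 4×15.999 = 315.447 → 315.45 g/mol.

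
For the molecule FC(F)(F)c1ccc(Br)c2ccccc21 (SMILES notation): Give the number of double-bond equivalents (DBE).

7

Molecular formula: C11H6BrF3.
DoU = (2C + 2 + N − H − X) / 2, where X is the halogen count and O/S are ignored.
    = (2·11 + 2 + 0 − 6 − 4) / 2 = 14 / 2 = 7.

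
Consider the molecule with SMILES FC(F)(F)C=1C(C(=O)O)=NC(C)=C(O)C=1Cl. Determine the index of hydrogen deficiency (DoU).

5

Molecular formula: C8H5ClF3NO3.
DoU = (2C + 2 + N − H − X) / 2, where X is the halogen count and O/S are ignored.
    = (2·8 + 2 + 1 − 5 − 4) / 2 = 10 / 2 = 5.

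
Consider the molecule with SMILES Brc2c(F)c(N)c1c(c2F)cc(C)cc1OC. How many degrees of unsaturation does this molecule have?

Molecular formula: C12H10BrF2NO.
DoU = (2C + 2 + N − H − X) / 2, where X is the halogen count and O/S are ignored.
    = (2·12 + 2 + 1 − 10 − 3) / 2 = 14 / 2 = 7.

7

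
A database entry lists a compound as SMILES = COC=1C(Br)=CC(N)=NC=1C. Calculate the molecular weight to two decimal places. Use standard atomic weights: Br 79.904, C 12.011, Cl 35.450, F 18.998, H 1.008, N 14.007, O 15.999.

First, the molecular formula is C7H9BrN2O (counting implicit H from valence).
  Br: 1 × 79.904 = 79.904
  C: 7 × 12.011 = 84.077
  H: 9 × 1.008 = 9.072
  N: 2 × 14.007 = 28.014
  O: 1 × 15.999 = 15.999
Sum: 1×79.904 + 7×12.011 + 9×1.008 + 2×14.007 + 1×15.999 = 217.066 → 217.07 g/mol.

217.07 g/mol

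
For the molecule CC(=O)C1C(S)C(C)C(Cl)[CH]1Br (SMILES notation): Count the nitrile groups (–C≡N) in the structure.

0

Scan the SMILES for the nitrile motif — none present.
Groups that are present: 1 ketone, 1 thiol.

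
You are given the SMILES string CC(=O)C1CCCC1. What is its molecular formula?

Walk through each heavy atom and fill implicit hydrogens from standard valence (C 4, N 3, O 2, S 2, halogen 1):
  atom 1: C, bond orders sum to 1 (valence 4) → 3 H
  atom 2: C, bond orders sum to 4 (valence 4) → 0 H
  atom 3: O, bond orders sum to 2 (valence 2) → 0 H
  atom 4: C, bond orders sum to 3 (valence 4) → 1 H
  atom 5: C, bond orders sum to 2 (valence 4) → 2 H
  atom 6: C, bond orders sum to 2 (valence 4) → 2 H
  atom 7: C, bond orders sum to 2 (valence 4) → 2 H
  atom 8: C, bond orders sum to 2 (valence 4) → 2 H
Totals → C:7, H:12, O:1.
In Hill order: C7H12O.

C7H12O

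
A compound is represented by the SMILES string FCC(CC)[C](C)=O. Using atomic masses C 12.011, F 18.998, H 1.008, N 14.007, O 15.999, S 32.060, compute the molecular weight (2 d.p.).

First, the molecular formula is C6H11FO (counting implicit H from valence).
  C: 6 × 12.011 = 72.066
  F: 1 × 18.998 = 18.998
  H: 11 × 1.008 = 11.088
  O: 1 × 15.999 = 15.999
Sum: 6×12.011 + 1×18.998 + 11×1.008 + 1×15.999 = 118.151 → 118.15 g/mol.

118.15 g/mol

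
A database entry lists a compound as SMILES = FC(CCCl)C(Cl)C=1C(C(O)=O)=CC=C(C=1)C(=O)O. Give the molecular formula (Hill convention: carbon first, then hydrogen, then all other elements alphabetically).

Walk through each heavy atom and fill implicit hydrogens from standard valence (C 4, N 3, O 2, S 2, halogen 1):
  atom 1: F (halogen, monovalent) → 0 H
  atom 2: C, bond orders sum to 3 (valence 4) → 1 H
  atom 3: C, bond orders sum to 2 (valence 4) → 2 H
  atom 4: C, bond orders sum to 2 (valence 4) → 2 H
  atom 5: Cl (halogen, monovalent) → 0 H
  atom 6: C, bond orders sum to 3 (valence 4) → 1 H
  atom 7: Cl (halogen, monovalent) → 0 H
  atom 8: C, bond orders sum to 4 (valence 4) → 0 H
  atom 9: C, bond orders sum to 4 (valence 4) → 0 H
  atom 10: C, bond orders sum to 4 (valence 4) → 0 H
  atom 11: O, bond orders sum to 1 (valence 2) → 1 H
  atom 12: O, bond orders sum to 2 (valence 2) → 0 H
  atom 13: C, bond orders sum to 3 (valence 4) → 1 H
  atom 14: C, bond orders sum to 3 (valence 4) → 1 H
  atom 15: C, bond orders sum to 4 (valence 4) → 0 H
  atom 16: C, bond orders sum to 3 (valence 4) → 1 H
  atom 17: C, bond orders sum to 4 (valence 4) → 0 H
  atom 18: O, bond orders sum to 2 (valence 2) → 0 H
  atom 19: O, bond orders sum to 1 (valence 2) → 1 H
Totals → C:12, H:11, Cl:2, F:1, O:4.

C12H11Cl2FO4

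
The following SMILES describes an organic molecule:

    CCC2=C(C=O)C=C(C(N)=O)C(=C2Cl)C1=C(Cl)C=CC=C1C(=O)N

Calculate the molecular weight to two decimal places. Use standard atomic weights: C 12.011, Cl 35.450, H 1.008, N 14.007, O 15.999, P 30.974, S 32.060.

365.21 g/mol

First, the molecular formula is C17H14Cl2N2O3 (counting implicit H from valence).
  C: 17 × 12.011 = 204.187
  Cl: 2 × 35.450 = 70.900
  H: 14 × 1.008 = 14.112
  N: 2 × 14.007 = 28.014
  O: 3 × 15.999 = 47.997
Sum: 17×12.011 + 2×35.450 + 14×1.008 + 2×14.007 + 3×15.999 = 365.210 → 365.21 g/mol.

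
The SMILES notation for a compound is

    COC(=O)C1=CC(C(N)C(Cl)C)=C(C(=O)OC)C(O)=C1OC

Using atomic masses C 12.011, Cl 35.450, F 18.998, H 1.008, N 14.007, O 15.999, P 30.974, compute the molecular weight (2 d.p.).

First, the molecular formula is C14H18ClNO6 (counting implicit H from valence).
  C: 14 × 12.011 = 168.154
  Cl: 1 × 35.450 = 35.450
  H: 18 × 1.008 = 18.144
  N: 1 × 14.007 = 14.007
  O: 6 × 15.999 = 95.994
Sum: 14×12.011 + 1×35.450 + 18×1.008 + 1×14.007 + 6×15.999 = 331.749 → 331.75 g/mol.

331.75 g/mol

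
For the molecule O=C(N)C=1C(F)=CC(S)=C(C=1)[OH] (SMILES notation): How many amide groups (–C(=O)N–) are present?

1

The amide motif appears at heavy-atom position 2 in the SMILES.
Other groups present: 1 hydroxyl, 1 thiol.
Amide count: 1.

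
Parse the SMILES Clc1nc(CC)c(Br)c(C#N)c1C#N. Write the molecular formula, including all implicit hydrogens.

C9H5BrClN3

Walk through each heavy atom and fill implicit hydrogens from standard valence (C 4, N 3, O 2, S 2, halogen 1); for lowercase aromatic atoms, an aromatic c carries 1 H when it has two neighbours and 0 H with three, and aromatic n carries 0 H:
  atom 1: Cl (halogen, monovalent) → 0 H
  atom 2: aromatic c, 3 neighbours → 0 H
  atom 3: aromatic n, 2 neighbours → 0 H
  atom 4: aromatic c, 3 neighbours → 0 H
  atom 5: C, bond orders sum to 2 (valence 4) → 2 H
  atom 6: C, bond orders sum to 1 (valence 4) → 3 H
  atom 7: aromatic c, 3 neighbours → 0 H
  atom 8: Br (halogen, monovalent) → 0 H
  atom 9: aromatic c, 3 neighbours → 0 H
  atom 10: C, bond orders sum to 4 (valence 4) → 0 H
  atom 11: N, bond orders sum to 3 (valence 3) → 0 H
  atom 12: aromatic c, 3 neighbours → 0 H
  atom 13: C, bond orders sum to 4 (valence 4) → 0 H
  atom 14: N, bond orders sum to 3 (valence 3) → 0 H
Totals → C:9, H:5, Br:1, Cl:1, N:3.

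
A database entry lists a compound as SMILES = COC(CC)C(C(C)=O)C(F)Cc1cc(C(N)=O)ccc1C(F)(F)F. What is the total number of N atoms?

Scan the SMILES for N atoms (remember two-letter symbols like Cl and Br are single atoms).
Nitrogen count: 1.

1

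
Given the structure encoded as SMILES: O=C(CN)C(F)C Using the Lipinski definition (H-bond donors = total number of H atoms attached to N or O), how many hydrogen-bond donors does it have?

Donors: find every N or O and count the H atoms it carries.
  atom 1 (O): bond orders sum to 2 → 0 H
  atom 4 (N): bond orders sum to 1 → 2 H
Lipinski HBD = 2.

2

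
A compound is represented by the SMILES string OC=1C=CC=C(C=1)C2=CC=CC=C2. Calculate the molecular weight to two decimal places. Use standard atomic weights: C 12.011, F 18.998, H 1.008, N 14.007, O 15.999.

First, the molecular formula is C12H10O (counting implicit H from valence).
  C: 12 × 12.011 = 144.132
  H: 10 × 1.008 = 10.080
  O: 1 × 15.999 = 15.999
Sum: 12×12.011 + 10×1.008 + 1×15.999 = 170.211 → 170.21 g/mol.

170.21 g/mol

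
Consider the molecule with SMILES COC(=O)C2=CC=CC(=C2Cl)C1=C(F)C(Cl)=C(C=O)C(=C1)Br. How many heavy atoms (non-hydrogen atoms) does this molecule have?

Every atom symbol written in the SMILES (organic subset) is one heavy atom; implicit H are not written.
Heavy atoms by element → Br:1, C:15, Cl:2, F:1, O:3.
Total: 22.

22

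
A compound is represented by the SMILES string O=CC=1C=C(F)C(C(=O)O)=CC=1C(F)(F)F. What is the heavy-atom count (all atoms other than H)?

Every atom symbol written in the SMILES (organic subset) is one heavy atom; implicit H are not written.
Heavy atoms by element → C:9, F:4, O:3.
Total: 16.

16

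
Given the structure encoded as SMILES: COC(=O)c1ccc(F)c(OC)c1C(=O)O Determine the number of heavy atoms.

Every atom symbol written in the SMILES (organic subset) is one heavy atom; implicit H are not written.
Heavy atoms by element → C:10, F:1, O:5.
Total: 16.

16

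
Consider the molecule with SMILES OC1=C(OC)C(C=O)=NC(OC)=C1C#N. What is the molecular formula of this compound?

C9H8N2O4

Walk through each heavy atom and fill implicit hydrogens from standard valence (C 4, N 3, O 2, S 2, halogen 1):
  atom 1: O, bond orders sum to 1 (valence 2) → 1 H
  atom 2: C, bond orders sum to 4 (valence 4) → 0 H
  atom 3: C, bond orders sum to 4 (valence 4) → 0 H
  atom 4: O, bond orders sum to 2 (valence 2) → 0 H
  atom 5: C, bond orders sum to 1 (valence 4) → 3 H
  atom 6: C, bond orders sum to 4 (valence 4) → 0 H
  atom 7: C, bond orders sum to 3 (valence 4) → 1 H
  atom 8: O, bond orders sum to 2 (valence 2) → 0 H
  atom 9: N, bond orders sum to 3 (valence 3) → 0 H
  atom 10: C, bond orders sum to 4 (valence 4) → 0 H
  atom 11: O, bond orders sum to 2 (valence 2) → 0 H
  atom 12: C, bond orders sum to 1 (valence 4) → 3 H
  atom 13: C, bond orders sum to 4 (valence 4) → 0 H
  atom 14: C, bond orders sum to 4 (valence 4) → 0 H
  atom 15: N, bond orders sum to 3 (valence 3) → 0 H
Totals → C:9, H:8, N:2, O:4.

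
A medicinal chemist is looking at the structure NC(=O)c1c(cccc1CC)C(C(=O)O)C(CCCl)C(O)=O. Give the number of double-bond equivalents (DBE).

7

Molecular formula: C15H18ClNO5.
DoU = (2C + 2 + N − H − X) / 2, where X is the halogen count and O/S are ignored.
    = (2·15 + 2 + 1 − 18 − 1) / 2 = 14 / 2 = 7.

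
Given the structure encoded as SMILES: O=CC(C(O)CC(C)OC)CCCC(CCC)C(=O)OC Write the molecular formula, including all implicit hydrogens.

C16H30O5

Walk through each heavy atom and fill implicit hydrogens from standard valence (C 4, N 3, O 2, S 2, halogen 1):
  atom 1: O, bond orders sum to 2 (valence 2) → 0 H
  atom 2: C, bond orders sum to 3 (valence 4) → 1 H
  atom 3: C, bond orders sum to 3 (valence 4) → 1 H
  atom 4: C, bond orders sum to 3 (valence 4) → 1 H
  atom 5: O, bond orders sum to 1 (valence 2) → 1 H
  atom 6: C, bond orders sum to 2 (valence 4) → 2 H
  atom 7: C, bond orders sum to 3 (valence 4) → 1 H
  atom 8: C, bond orders sum to 1 (valence 4) → 3 H
  atom 9: O, bond orders sum to 2 (valence 2) → 0 H
  atom 10: C, bond orders sum to 1 (valence 4) → 3 H
  atom 11: C, bond orders sum to 2 (valence 4) → 2 H
  atom 12: C, bond orders sum to 2 (valence 4) → 2 H
  atom 13: C, bond orders sum to 2 (valence 4) → 2 H
  atom 14: C, bond orders sum to 3 (valence 4) → 1 H
  atom 15: C, bond orders sum to 2 (valence 4) → 2 H
  atom 16: C, bond orders sum to 2 (valence 4) → 2 H
  atom 17: C, bond orders sum to 1 (valence 4) → 3 H
  atom 18: C, bond orders sum to 4 (valence 4) → 0 H
  atom 19: O, bond orders sum to 2 (valence 2) → 0 H
  atom 20: O, bond orders sum to 2 (valence 2) → 0 H
  atom 21: C, bond orders sum to 1 (valence 4) → 3 H
Totals → C:16, H:30, O:5.
In Hill order: C16H30O5.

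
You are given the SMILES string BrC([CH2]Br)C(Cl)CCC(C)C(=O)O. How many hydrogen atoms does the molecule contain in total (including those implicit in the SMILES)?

13

Walk through each heavy atom and fill implicit hydrogens from standard valence (C 4, N 3, O 2, S 2, halogen 1):
  atom 1: Br (halogen, monovalent) → 0 H
  atom 2: C, bond orders sum to 3 (valence 4) → 1 H
  atom 3: C with explicit H count 2
  atom 4: Br (halogen, monovalent) → 0 H
  atom 5: C, bond orders sum to 3 (valence 4) → 1 H
  atom 6: Cl (halogen, monovalent) → 0 H
  atom 7: C, bond orders sum to 2 (valence 4) → 2 H
  atom 8: C, bond orders sum to 2 (valence 4) → 2 H
  atom 9: C, bond orders sum to 3 (valence 4) → 1 H
  atom 10: C, bond orders sum to 1 (valence 4) → 3 H
  atom 11: C, bond orders sum to 4 (valence 4) → 0 H
  atom 12: O, bond orders sum to 2 (valence 2) → 0 H
  atom 13: O, bond orders sum to 1 (valence 2) → 1 H
Total hydrogens: 13.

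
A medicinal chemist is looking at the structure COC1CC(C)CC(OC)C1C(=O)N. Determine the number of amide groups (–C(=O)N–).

The amide motif appears at heavy-atom position 12 in the SMILES.
Other groups present: 2 ether.
Amide count: 1.

1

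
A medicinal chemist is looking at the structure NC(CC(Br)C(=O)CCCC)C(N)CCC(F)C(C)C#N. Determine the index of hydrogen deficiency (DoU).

Molecular formula: C15H27BrFN3O.
DoU = (2C + 2 + N − H − X) / 2, where X is the halogen count and O/S are ignored.
    = (2·15 + 2 + 3 − 27 − 2) / 2 = 6 / 2 = 3.

3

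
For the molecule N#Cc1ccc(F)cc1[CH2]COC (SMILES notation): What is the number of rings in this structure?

1

In SMILES, each pair of matching ring-closure digits denotes one ring-closing bond; the number of such bonds equals the number of independent rings.
Ring-closure bonds here: 1.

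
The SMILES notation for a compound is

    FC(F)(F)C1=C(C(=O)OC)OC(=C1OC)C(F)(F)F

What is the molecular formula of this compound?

C9H6F6O4

Walk through each heavy atom and fill implicit hydrogens from standard valence (C 4, N 3, O 2, S 2, halogen 1):
  atom 1: F (halogen, monovalent) → 0 H
  atom 2: C, bond orders sum to 4 (valence 4) → 0 H
  atom 3: F (halogen, monovalent) → 0 H
  atom 4: F (halogen, monovalent) → 0 H
  atom 5: C, bond orders sum to 4 (valence 4) → 0 H
  atom 6: C, bond orders sum to 4 (valence 4) → 0 H
  atom 7: C, bond orders sum to 4 (valence 4) → 0 H
  atom 8: O, bond orders sum to 2 (valence 2) → 0 H
  atom 9: O, bond orders sum to 2 (valence 2) → 0 H
  atom 10: C, bond orders sum to 1 (valence 4) → 3 H
  atom 11: O, bond orders sum to 2 (valence 2) → 0 H
  atom 12: C, bond orders sum to 4 (valence 4) → 0 H
  atom 13: C, bond orders sum to 4 (valence 4) → 0 H
  atom 14: O, bond orders sum to 2 (valence 2) → 0 H
  atom 15: C, bond orders sum to 1 (valence 4) → 3 H
  atom 16: C, bond orders sum to 4 (valence 4) → 0 H
  atom 17: F (halogen, monovalent) → 0 H
  atom 18: F (halogen, monovalent) → 0 H
  atom 19: F (halogen, monovalent) → 0 H
Totals → C:9, H:6, F:6, O:4.
In Hill order: C9H6F6O4.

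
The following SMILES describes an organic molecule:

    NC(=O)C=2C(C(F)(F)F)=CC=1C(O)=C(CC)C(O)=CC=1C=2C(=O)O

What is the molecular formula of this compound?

Walk through each heavy atom and fill implicit hydrogens from standard valence (C 4, N 3, O 2, S 2, halogen 1):
  atom 1: N, bond orders sum to 1 (valence 3) → 2 H
  atom 2: C, bond orders sum to 4 (valence 4) → 0 H
  atom 3: O, bond orders sum to 2 (valence 2) → 0 H
  atom 4: C, bond orders sum to 4 (valence 4) → 0 H
  atom 5: C, bond orders sum to 4 (valence 4) → 0 H
  atom 6: C, bond orders sum to 4 (valence 4) → 0 H
  atom 7: F (halogen, monovalent) → 0 H
  atom 8: F (halogen, monovalent) → 0 H
  atom 9: F (halogen, monovalent) → 0 H
  atom 10: C, bond orders sum to 3 (valence 4) → 1 H
  atom 11: C, bond orders sum to 4 (valence 4) → 0 H
  atom 12: C, bond orders sum to 4 (valence 4) → 0 H
  atom 13: O, bond orders sum to 1 (valence 2) → 1 H
  atom 14: C, bond orders sum to 4 (valence 4) → 0 H
  atom 15: C, bond orders sum to 2 (valence 4) → 2 H
  atom 16: C, bond orders sum to 1 (valence 4) → 3 H
  atom 17: C, bond orders sum to 4 (valence 4) → 0 H
  atom 18: O, bond orders sum to 1 (valence 2) → 1 H
  atom 19: C, bond orders sum to 3 (valence 4) → 1 H
  atom 20: C, bond orders sum to 4 (valence 4) → 0 H
  atom 21: C, bond orders sum to 4 (valence 4) → 0 H
  atom 22: C, bond orders sum to 4 (valence 4) → 0 H
  atom 23: O, bond orders sum to 2 (valence 2) → 0 H
  atom 24: O, bond orders sum to 1 (valence 2) → 1 H
Totals → C:15, H:12, F:3, N:1, O:5.
In Hill order: C15H12F3NO5.

C15H12F3NO5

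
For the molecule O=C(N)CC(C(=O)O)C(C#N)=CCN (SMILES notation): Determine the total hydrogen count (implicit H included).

11

Walk through each heavy atom and fill implicit hydrogens from standard valence (C 4, N 3, O 2, S 2, halogen 1):
  atom 1: O, bond orders sum to 2 (valence 2) → 0 H
  atom 2: C, bond orders sum to 4 (valence 4) → 0 H
  atom 3: N, bond orders sum to 1 (valence 3) → 2 H
  atom 4: C, bond orders sum to 2 (valence 4) → 2 H
  atom 5: C, bond orders sum to 3 (valence 4) → 1 H
  atom 6: C, bond orders sum to 4 (valence 4) → 0 H
  atom 7: O, bond orders sum to 2 (valence 2) → 0 H
  atom 8: O, bond orders sum to 1 (valence 2) → 1 H
  atom 9: C, bond orders sum to 4 (valence 4) → 0 H
  atom 10: C, bond orders sum to 4 (valence 4) → 0 H
  atom 11: N, bond orders sum to 3 (valence 3) → 0 H
  atom 12: C, bond orders sum to 3 (valence 4) → 1 H
  atom 13: C, bond orders sum to 2 (valence 4) → 2 H
  atom 14: N, bond orders sum to 1 (valence 3) → 2 H
Total hydrogens: 11.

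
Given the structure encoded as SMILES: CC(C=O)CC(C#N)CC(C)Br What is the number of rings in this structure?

In SMILES, each pair of matching ring-closure digits denotes one ring-closing bond; the number of such bonds equals the number of independent rings.
Ring-closure bonds here: 0.

0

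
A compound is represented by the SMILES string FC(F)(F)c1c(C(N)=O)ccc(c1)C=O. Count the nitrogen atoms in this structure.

1

Scan the SMILES for N atoms (remember two-letter symbols like Cl and Br are single atoms).
Nitrogen count: 1.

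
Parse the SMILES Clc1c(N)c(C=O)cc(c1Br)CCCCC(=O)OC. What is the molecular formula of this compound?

C13H15BrClNO3

Walk through each heavy atom and fill implicit hydrogens from standard valence (C 4, N 3, O 2, S 2, halogen 1); for lowercase aromatic atoms, an aromatic c carries 1 H when it has two neighbours and 0 H with three, and aromatic n carries 0 H:
  atom 1: Cl (halogen, monovalent) → 0 H
  atom 2: aromatic c, 3 neighbours → 0 H
  atom 3: aromatic c, 3 neighbours → 0 H
  atom 4: N, bond orders sum to 1 (valence 3) → 2 H
  atom 5: aromatic c, 3 neighbours → 0 H
  atom 6: C, bond orders sum to 3 (valence 4) → 1 H
  atom 7: O, bond orders sum to 2 (valence 2) → 0 H
  atom 8: aromatic c, 2 neighbours → 1 H
  atom 9: aromatic c, 3 neighbours → 0 H
  atom 10: aromatic c, 3 neighbours → 0 H
  atom 11: Br (halogen, monovalent) → 0 H
  atom 12: C, bond orders sum to 2 (valence 4) → 2 H
  atom 13: C, bond orders sum to 2 (valence 4) → 2 H
  atom 14: C, bond orders sum to 2 (valence 4) → 2 H
  atom 15: C, bond orders sum to 2 (valence 4) → 2 H
  atom 16: C, bond orders sum to 4 (valence 4) → 0 H
  atom 17: O, bond orders sum to 2 (valence 2) → 0 H
  atom 18: O, bond orders sum to 2 (valence 2) → 0 H
  atom 19: C, bond orders sum to 1 (valence 4) → 3 H
Totals → C:13, H:15, Br:1, Cl:1, N:1, O:3.
In Hill order: C13H15BrClNO3.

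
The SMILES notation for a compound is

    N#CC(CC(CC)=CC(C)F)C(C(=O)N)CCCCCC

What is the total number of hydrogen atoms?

Walk through each heavy atom and fill implicit hydrogens from standard valence (C 4, N 3, O 2, S 2, halogen 1):
  atom 1: N, bond orders sum to 3 (valence 3) → 0 H
  atom 2: C, bond orders sum to 4 (valence 4) → 0 H
  atom 3: C, bond orders sum to 3 (valence 4) → 1 H
  atom 4: C, bond orders sum to 2 (valence 4) → 2 H
  atom 5: C, bond orders sum to 4 (valence 4) → 0 H
  atom 6: C, bond orders sum to 2 (valence 4) → 2 H
  atom 7: C, bond orders sum to 1 (valence 4) → 3 H
  atom 8: C, bond orders sum to 3 (valence 4) → 1 H
  atom 9: C, bond orders sum to 3 (valence 4) → 1 H
  atom 10: C, bond orders sum to 1 (valence 4) → 3 H
  atom 11: F (halogen, monovalent) → 0 H
  atom 12: C, bond orders sum to 3 (valence 4) → 1 H
  atom 13: C, bond orders sum to 4 (valence 4) → 0 H
  atom 14: O, bond orders sum to 2 (valence 2) → 0 H
  atom 15: N, bond orders sum to 1 (valence 3) → 2 H
  atom 16: C, bond orders sum to 2 (valence 4) → 2 H
  atom 17: C, bond orders sum to 2 (valence 4) → 2 H
  atom 18: C, bond orders sum to 2 (valence 4) → 2 H
  atom 19: C, bond orders sum to 2 (valence 4) → 2 H
  atom 20: C, bond orders sum to 2 (valence 4) → 2 H
  atom 21: C, bond orders sum to 1 (valence 4) → 3 H
Total hydrogens: 29.

29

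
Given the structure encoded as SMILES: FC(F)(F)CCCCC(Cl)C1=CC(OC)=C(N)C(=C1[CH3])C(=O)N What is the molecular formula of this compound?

Walk through each heavy atom and fill implicit hydrogens from standard valence (C 4, N 3, O 2, S 2, halogen 1):
  atom 1: F (halogen, monovalent) → 0 H
  atom 2: C, bond orders sum to 4 (valence 4) → 0 H
  atom 3: F (halogen, monovalent) → 0 H
  atom 4: F (halogen, monovalent) → 0 H
  atom 5: C, bond orders sum to 2 (valence 4) → 2 H
  atom 6: C, bond orders sum to 2 (valence 4) → 2 H
  atom 7: C, bond orders sum to 2 (valence 4) → 2 H
  atom 8: C, bond orders sum to 2 (valence 4) → 2 H
  atom 9: C, bond orders sum to 3 (valence 4) → 1 H
  atom 10: Cl (halogen, monovalent) → 0 H
  atom 11: C, bond orders sum to 4 (valence 4) → 0 H
  atom 12: C, bond orders sum to 3 (valence 4) → 1 H
  atom 13: C, bond orders sum to 4 (valence 4) → 0 H
  atom 14: O, bond orders sum to 2 (valence 2) → 0 H
  atom 15: C, bond orders sum to 1 (valence 4) → 3 H
  atom 16: C, bond orders sum to 4 (valence 4) → 0 H
  atom 17: N, bond orders sum to 1 (valence 3) → 2 H
  atom 18: C, bond orders sum to 4 (valence 4) → 0 H
  atom 19: C, bond orders sum to 4 (valence 4) → 0 H
  atom 20: C with explicit H count 3
  atom 21: C, bond orders sum to 4 (valence 4) → 0 H
  atom 22: O, bond orders sum to 2 (valence 2) → 0 H
  atom 23: N, bond orders sum to 1 (valence 3) → 2 H
Totals → C:15, H:20, Cl:1, F:3, N:2, O:2.

C15H20ClF3N2O2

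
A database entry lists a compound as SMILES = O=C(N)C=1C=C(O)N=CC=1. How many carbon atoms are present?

Count every carbon token in the SMILES (each C, including those in ring-closure positions and inside branches).
Carbon count: 6.

6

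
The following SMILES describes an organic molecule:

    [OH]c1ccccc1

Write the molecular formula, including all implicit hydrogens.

C6H6O

Walk through each heavy atom and fill implicit hydrogens from standard valence (C 4, N 3, O 2, S 2, halogen 1); for lowercase aromatic atoms, an aromatic c carries 1 H when it has two neighbours and 0 H with three, and aromatic n carries 0 H:
  atom 1: O with explicit H count 1
  atom 2: aromatic c, 3 neighbours → 0 H
  atom 3: aromatic c, 2 neighbours → 1 H
  atom 4: aromatic c, 2 neighbours → 1 H
  atom 5: aromatic c, 2 neighbours → 1 H
  atom 6: aromatic c, 2 neighbours → 1 H
  atom 7: aromatic c, 2 neighbours → 1 H
Totals → C:6, H:6, O:1.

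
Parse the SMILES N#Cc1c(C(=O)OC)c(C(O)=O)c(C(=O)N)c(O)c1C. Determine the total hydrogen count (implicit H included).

Walk through each heavy atom and fill implicit hydrogens from standard valence (C 4, N 3, O 2, S 2, halogen 1); for lowercase aromatic atoms, an aromatic c carries 1 H when it has two neighbours and 0 H with three, and aromatic n carries 0 H:
  atom 1: N, bond orders sum to 3 (valence 3) → 0 H
  atom 2: C, bond orders sum to 4 (valence 4) → 0 H
  atom 3: aromatic c, 3 neighbours → 0 H
  atom 4: aromatic c, 3 neighbours → 0 H
  atom 5: C, bond orders sum to 4 (valence 4) → 0 H
  atom 6: O, bond orders sum to 2 (valence 2) → 0 H
  atom 7: O, bond orders sum to 2 (valence 2) → 0 H
  atom 8: C, bond orders sum to 1 (valence 4) → 3 H
  atom 9: aromatic c, 3 neighbours → 0 H
  atom 10: C, bond orders sum to 4 (valence 4) → 0 H
  atom 11: O, bond orders sum to 1 (valence 2) → 1 H
  atom 12: O, bond orders sum to 2 (valence 2) → 0 H
  atom 13: aromatic c, 3 neighbours → 0 H
  atom 14: C, bond orders sum to 4 (valence 4) → 0 H
  atom 15: O, bond orders sum to 2 (valence 2) → 0 H
  atom 16: N, bond orders sum to 1 (valence 3) → 2 H
  atom 17: aromatic c, 3 neighbours → 0 H
  atom 18: O, bond orders sum to 1 (valence 2) → 1 H
  atom 19: aromatic c, 3 neighbours → 0 H
  atom 20: C, bond orders sum to 1 (valence 4) → 3 H
Total hydrogens: 10.

10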